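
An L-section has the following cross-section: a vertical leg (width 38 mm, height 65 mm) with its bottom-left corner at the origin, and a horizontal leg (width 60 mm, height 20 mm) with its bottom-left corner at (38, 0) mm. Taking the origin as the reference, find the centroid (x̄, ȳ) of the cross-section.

x̄ = 35.02 mm, ȳ = 25.14 mm

Part | A | x̄ᵢ | ȳᵢ | A·x̄ᵢ | A·ȳᵢ
vertical leg | 2470.00 | 19.00 | 32.50 | 46930.00 | 80275.00
horizontal leg | 1200.00 | 68.00 | 10.00 | 81600.00 | 12000.00
Σ | 3670.00 |  |  | 128530.00 | 92275.00
x̄ = 128530.00 / 3670.00 = 35.02 mm
ȳ = 92275.00 / 3670.00 = 25.14 mm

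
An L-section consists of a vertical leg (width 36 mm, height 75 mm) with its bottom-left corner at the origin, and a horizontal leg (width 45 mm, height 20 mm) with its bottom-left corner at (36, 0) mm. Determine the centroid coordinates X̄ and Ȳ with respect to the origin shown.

X̄ = 28.12 mm, Ȳ = 30.62 mm

Part | A | x̄ᵢ | ȳᵢ | A·x̄ᵢ | A·ȳᵢ
vertical leg | 2700.00 | 18.00 | 37.50 | 48600.00 | 101250.00
horizontal leg | 900.00 | 58.50 | 10.00 | 52650.00 | 9000.00
Σ | 3600.00 |  |  | 101250.00 | 110250.00
X̄ = 101250.00 / 3600.00 = 28.12 mm
Ȳ = 110250.00 / 3600.00 = 30.62 mm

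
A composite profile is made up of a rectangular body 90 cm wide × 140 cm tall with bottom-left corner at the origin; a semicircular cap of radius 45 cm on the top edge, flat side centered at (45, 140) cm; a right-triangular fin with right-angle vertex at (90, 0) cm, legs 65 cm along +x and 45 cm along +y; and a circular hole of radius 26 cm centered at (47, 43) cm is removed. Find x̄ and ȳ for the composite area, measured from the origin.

rectangular body: A = 90 × 140 = 12600.00, centroid at (45.00, 70.00).
semicircular top: A = ½π·45² = 3180.86, centroid at (45.00, 159.10).
triangular fin: A = ½·65·45 = 1462.50, centroid at (111.67, 15.00).
hole: A = −π·26² = -2123.72, centroid at (47.00, 43.00).
ΣA = 15119.65 cm², ΣAx̄ = 773636.63 cm³, ΣAȳ = 1318688.44 cm³.
x̄ = 773636.63/15119.65 = 51.17 cm; ȳ = 1318688.44/15119.65 = 87.22 cm.

x̄ = 51.17 cm, ȳ = 87.22 cm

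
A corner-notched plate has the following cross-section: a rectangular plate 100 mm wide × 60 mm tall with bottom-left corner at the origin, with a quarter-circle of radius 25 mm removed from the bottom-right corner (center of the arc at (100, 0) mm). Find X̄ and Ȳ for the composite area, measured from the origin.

plate: A = 100 × 60 = 6000.00, centroid at (50.00, 30.00).
removed quarter-circle: A = −¼π·25² = -490.87, centroid at (89.39, 10.61).
ΣA = 5509.13 mm², ΣAX̄ = 256120.95 mm³, ΣAȲ = 174791.67 mm³.
X̄ = 256120.95/5509.13 = 46.49 mm; Ȳ = 174791.67/5509.13 = 31.73 mm.

X̄ = 46.49 mm, Ȳ = 31.73 mm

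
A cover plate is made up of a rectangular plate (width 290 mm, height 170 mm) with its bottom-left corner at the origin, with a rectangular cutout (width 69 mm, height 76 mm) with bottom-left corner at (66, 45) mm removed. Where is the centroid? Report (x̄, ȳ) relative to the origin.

Part | A | x̄ᵢ | ȳᵢ | A·x̄ᵢ | A·ȳᵢ
plate | 49300.00 | 145.00 | 85.00 | 7148500.00 | 4190500.00
hole | -5244.00 | 100.50 | 83.00 | -527022.00 | -435252.00
Σ | 44056.00 |  |  | 6621478.00 | 3755248.00
x̄ = 6621478.00 / 44056.00 = 150.30 mm
ȳ = 3755248.00 / 44056.00 = 85.24 mm

x̄ = 150.30 mm, ȳ = 85.24 mm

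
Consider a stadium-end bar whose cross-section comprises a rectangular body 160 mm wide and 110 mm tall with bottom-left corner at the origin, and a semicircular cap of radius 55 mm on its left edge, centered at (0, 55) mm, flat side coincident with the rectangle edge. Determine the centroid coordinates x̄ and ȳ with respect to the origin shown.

rectangular body: A = 160 × 110 = 17600.00, centroid at (80.00, 55.00).
semicircular end: A = ½π·55² = 4751.66, centroid at (-23.34, 55.00).
ΣA = 22351.66 mm²
ΣAx̄ = (17600.00)(80.00) + (4751.66)(-23.34) = 1297083.33 mm³
ΣAȳ = (17600.00)(55.00) + (4751.66)(55.00) = 1229341.24 mm³
x̄ = 1297083.33 / 22351.66 = 58.03 mm
ȳ = 1229341.24 / 22351.66 = 55.00 mm

x̄ = 58.03 mm, ȳ = 55.00 mm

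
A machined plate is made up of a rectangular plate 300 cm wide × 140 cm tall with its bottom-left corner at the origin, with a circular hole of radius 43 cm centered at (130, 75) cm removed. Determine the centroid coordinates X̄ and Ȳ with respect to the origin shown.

Part | A | x̄ᵢ | ȳᵢ | A·x̄ᵢ | A·ȳᵢ
plate | 42000.00 | 150.00 | 70.00 | 6300000.00 | 2940000.00
hole | -5808.80 | 130.00 | 75.00 | -755144.63 | -435660.36
Σ | 36191.20 |  |  | 5544855.37 | 2504339.64
X̄ = 5544855.37 / 36191.20 = 153.21 cm
Ȳ = 2504339.64 / 36191.20 = 69.20 cm

X̄ = 153.21 cm, Ȳ = 69.20 cm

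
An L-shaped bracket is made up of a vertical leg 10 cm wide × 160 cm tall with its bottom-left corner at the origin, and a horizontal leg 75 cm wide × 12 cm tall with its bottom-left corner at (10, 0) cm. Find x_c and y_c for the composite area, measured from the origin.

vertical leg: A = 10 × 160 = 1600.00, centroid at (5.00, 80.00).
horizontal leg: A = 75 × 12 = 900.00, centroid at (47.50, 6.00).
ΣA = 2500.00 cm², ΣAx_c = 50750.00 cm³, ΣAy_c = 133400.00 cm³.
x_c = 50750.00/2500.00 = 20.30 cm; y_c = 133400.00/2500.00 = 53.36 cm.

x_c = 20.30 cm, y_c = 53.36 cm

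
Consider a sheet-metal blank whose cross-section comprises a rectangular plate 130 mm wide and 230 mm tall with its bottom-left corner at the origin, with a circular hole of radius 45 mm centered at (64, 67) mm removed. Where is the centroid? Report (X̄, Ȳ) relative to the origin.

plate: A = 130 × 230 = 29900.00, centroid at (65.00, 115.00).
hole: A = −π·45² = -6361.73, centroid at (64.00, 67.00).
ΣA = 23538.27 mm², ΣAX̄ = 1536349.59 mm³, ΣAȲ = 3012264.42 mm³.
X̄ = 1536349.59/23538.27 = 65.27 mm; Ȳ = 3012264.42/23538.27 = 127.97 mm.

X̄ = 65.27 mm, Ȳ = 127.97 mm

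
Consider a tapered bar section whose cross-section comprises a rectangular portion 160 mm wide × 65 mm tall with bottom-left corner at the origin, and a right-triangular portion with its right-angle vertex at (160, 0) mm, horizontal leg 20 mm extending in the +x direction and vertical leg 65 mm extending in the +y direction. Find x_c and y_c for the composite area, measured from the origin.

x_c = 85.10 mm, y_c = 31.86 mm

Part | A | x̄ᵢ | ȳᵢ | A·x̄ᵢ | A·ȳᵢ
rectangular portion | 10400.00 | 80.00 | 32.50 | 832000.00 | 338000.00
triangular portion | 650.00 | 166.67 | 21.67 | 108333.33 | 14083.33
Σ | 11050.00 |  |  | 940333.33 | 352083.33
x_c = 940333.33 / 11050.00 = 85.10 mm
y_c = 352083.33 / 11050.00 = 31.86 mm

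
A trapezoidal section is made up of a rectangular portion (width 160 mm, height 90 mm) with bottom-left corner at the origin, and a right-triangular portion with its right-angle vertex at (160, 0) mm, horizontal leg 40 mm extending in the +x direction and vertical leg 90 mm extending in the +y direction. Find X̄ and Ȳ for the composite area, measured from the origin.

Part | A | x̄ᵢ | ȳᵢ | A·x̄ᵢ | A·ȳᵢ
rectangular portion | 14400.00 | 80.00 | 45.00 | 1152000.00 | 648000.00
triangular portion | 1800.00 | 173.33 | 30.00 | 312000.00 | 54000.00
Σ | 16200.00 |  |  | 1464000.00 | 702000.00
X̄ = 1464000.00 / 16200.00 = 90.37 mm
Ȳ = 702000.00 / 16200.00 = 43.33 mm

X̄ = 90.37 mm, Ȳ = 43.33 mm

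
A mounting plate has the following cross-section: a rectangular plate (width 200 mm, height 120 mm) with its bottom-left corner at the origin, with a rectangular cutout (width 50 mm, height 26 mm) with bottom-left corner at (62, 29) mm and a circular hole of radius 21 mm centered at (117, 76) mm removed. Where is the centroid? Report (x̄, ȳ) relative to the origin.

plate: A = 200 × 120 = 24000.00, centroid at (100.00, 60.00).
hole 1: A = −(50 × 26) = -1300.00, centroid at (87.00, 42.00).
hole 2: A = −π·21² = -1385.44, centroid at (117.00, 76.00).
ΣA = 21314.56 mm², ΣAx̄ = 2124803.24 mm³, ΣAȳ = 1280106.38 mm³.
x̄ = 2124803.24/21314.56 = 99.69 mm; ȳ = 1280106.38/21314.56 = 60.06 mm.

x̄ = 99.69 mm, ȳ = 60.06 mm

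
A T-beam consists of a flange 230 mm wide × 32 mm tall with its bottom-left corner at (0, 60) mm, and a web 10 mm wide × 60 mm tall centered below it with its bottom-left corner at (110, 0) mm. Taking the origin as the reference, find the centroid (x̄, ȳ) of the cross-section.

x̄ = 115.00 mm, ȳ = 72.53 mm

web: A = 10 × 60 = 600.00, centroid at (115.00, 30.00).
flange: A = 230 × 32 = 7360.00, centroid at (115.00, 76.00).
ΣA = 7960.00 mm²
ΣAx̄ = (600.00)(115.00) + (7360.00)(115.00) = 915400.00 mm³
ΣAȳ = (600.00)(30.00) + (7360.00)(76.00) = 577360.00 mm³
x̄ = 915400.00 / 7960.00 = 115.00 mm
ȳ = 577360.00 / 7960.00 = 72.53 mm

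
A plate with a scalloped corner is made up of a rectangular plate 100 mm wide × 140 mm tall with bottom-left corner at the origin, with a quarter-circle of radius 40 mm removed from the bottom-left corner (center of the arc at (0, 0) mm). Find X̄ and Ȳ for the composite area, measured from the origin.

Part | A | x̄ᵢ | ȳᵢ | A·x̄ᵢ | A·ȳᵢ
plate | 14000.00 | 50.00 | 70.00 | 700000.00 | 980000.00
removed quarter-circle | -1256.64 | 16.98 | 16.98 | -21333.33 | -21333.33
Σ | 12743.36 |  |  | 678666.67 | 958666.67
X̄ = 678666.67 / 12743.36 = 53.26 mm
Ȳ = 958666.67 / 12743.36 = 75.23 mm

X̄ = 53.26 mm, Ȳ = 75.23 mm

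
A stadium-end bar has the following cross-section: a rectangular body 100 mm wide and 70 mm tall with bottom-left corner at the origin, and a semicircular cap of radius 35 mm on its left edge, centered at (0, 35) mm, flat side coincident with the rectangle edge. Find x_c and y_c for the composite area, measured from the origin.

x_c = 36.02 mm, y_c = 35.00 mm

Part | A | x̄ᵢ | ȳᵢ | A·x̄ᵢ | A·ȳᵢ
rectangular body | 7000.00 | 50.00 | 35.00 | 350000.00 | 245000.00
semicircular end | 1924.23 | -14.85 | 35.00 | -28583.33 | 67347.89
Σ | 8924.23 |  |  | 321416.67 | 312347.89
x_c = 321416.67 / 8924.23 = 36.02 mm
y_c = 312347.89 / 8924.23 = 35.00 mm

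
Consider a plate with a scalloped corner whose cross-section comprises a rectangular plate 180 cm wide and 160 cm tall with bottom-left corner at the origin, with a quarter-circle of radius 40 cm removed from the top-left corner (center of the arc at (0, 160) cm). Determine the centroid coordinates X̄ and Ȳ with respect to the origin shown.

plate: A = 180 × 160 = 28800.00, centroid at (90.00, 80.00).
removed quarter-circle: A = −¼π·40² = -1256.64, centroid at (16.98, 143.02).
ΣA = 27543.36 cm²
ΣAX̄ = (28800.00)(90.00) + (-1256.64)(16.98) = 2570666.67 cm³
ΣAȲ = (28800.00)(80.00) + (-1256.64)(143.02) = 2124271.40 cm³
X̄ = 2570666.67 / 27543.36 = 93.33 cm
Ȳ = 2124271.40 / 27543.36 = 77.12 cm

X̄ = 93.33 cm, Ȳ = 77.12 cm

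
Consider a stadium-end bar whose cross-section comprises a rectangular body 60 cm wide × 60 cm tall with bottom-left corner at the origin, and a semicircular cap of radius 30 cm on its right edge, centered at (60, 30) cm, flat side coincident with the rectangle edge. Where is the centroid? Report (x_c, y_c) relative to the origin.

Part | A | x̄ᵢ | ȳᵢ | A·x̄ᵢ | A·ȳᵢ
rectangular body | 3600.00 | 30.00 | 30.00 | 108000.00 | 108000.00
semicircular end | 1413.72 | 72.73 | 30.00 | 102823.00 | 42411.50
Σ | 5013.72 |  |  | 210823.00 | 150411.50
x_c = 210823.00 / 5013.72 = 42.05 cm
y_c = 150411.50 / 5013.72 = 30.00 cm

x_c = 42.05 cm, y_c = 30.00 cm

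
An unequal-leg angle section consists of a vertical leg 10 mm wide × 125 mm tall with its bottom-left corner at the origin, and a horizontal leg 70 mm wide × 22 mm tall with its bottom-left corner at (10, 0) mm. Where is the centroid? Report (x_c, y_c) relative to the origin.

x_c = 27.08 mm, y_c = 34.07 mm

Part | A | x̄ᵢ | ȳᵢ | A·x̄ᵢ | A·ȳᵢ
vertical leg | 1250.00 | 5.00 | 62.50 | 6250.00 | 78125.00
horizontal leg | 1540.00 | 45.00 | 11.00 | 69300.00 | 16940.00
Σ | 2790.00 |  |  | 75550.00 | 95065.00
x_c = 75550.00 / 2790.00 = 27.08 mm
y_c = 95065.00 / 2790.00 = 34.07 mm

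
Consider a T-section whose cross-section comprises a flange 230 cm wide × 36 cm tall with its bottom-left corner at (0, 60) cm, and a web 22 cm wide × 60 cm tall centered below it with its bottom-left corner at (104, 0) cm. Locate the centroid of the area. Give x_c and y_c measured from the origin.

x_c = 115.00 cm, y_c = 71.40 cm

Part | A | x̄ᵢ | ȳᵢ | A·x̄ᵢ | A·ȳᵢ
web | 1320.00 | 115.00 | 30.00 | 151800.00 | 39600.00
flange | 8280.00 | 115.00 | 78.00 | 952200.00 | 645840.00
Σ | 9600.00 |  |  | 1104000.00 | 685440.00
x_c = 1104000.00 / 9600.00 = 115.00 cm
y_c = 685440.00 / 9600.00 = 71.40 cm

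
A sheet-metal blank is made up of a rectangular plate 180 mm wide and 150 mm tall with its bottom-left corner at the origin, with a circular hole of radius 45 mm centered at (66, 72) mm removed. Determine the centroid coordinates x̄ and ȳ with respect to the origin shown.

plate: A = 180 × 150 = 27000.00, centroid at (90.00, 75.00).
hole: A = −π·45² = -6361.73, centroid at (66.00, 72.00).
ΣA = 20638.27 mm², ΣAx̄ = 2010126.14 mm³, ΣAȳ = 1566955.79 mm³.
x̄ = 2010126.14/20638.27 = 97.40 mm; ȳ = 1566955.79/20638.27 = 75.92 mm.

x̄ = 97.40 mm, ȳ = 75.92 mm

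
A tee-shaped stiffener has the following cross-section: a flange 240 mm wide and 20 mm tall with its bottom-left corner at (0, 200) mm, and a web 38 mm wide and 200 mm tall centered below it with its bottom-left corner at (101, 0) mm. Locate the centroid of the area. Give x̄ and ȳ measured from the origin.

x̄ = 120.00 mm, ȳ = 142.58 mm

web: A = 38 × 200 = 7600.00, centroid at (120.00, 100.00).
flange: A = 240 × 20 = 4800.00, centroid at (120.00, 210.00).
ΣA = 12400.00 mm², ΣAx̄ = 1488000.00 mm³, ΣAȳ = 1768000.00 mm³.
x̄ = 1488000.00/12400.00 = 120.00 mm; ȳ = 1768000.00/12400.00 = 142.58 mm.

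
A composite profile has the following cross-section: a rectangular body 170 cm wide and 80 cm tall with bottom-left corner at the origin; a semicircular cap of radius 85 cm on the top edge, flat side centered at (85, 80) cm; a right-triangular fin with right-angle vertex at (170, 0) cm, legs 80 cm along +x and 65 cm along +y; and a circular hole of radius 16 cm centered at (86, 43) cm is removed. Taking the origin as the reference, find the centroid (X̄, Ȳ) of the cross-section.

X̄ = 95.83 cm, Ȳ = 70.41 cm

rectangular body: A = 170 × 80 = 13600.00, centroid at (85.00, 40.00).
semicircular top: A = ½π·85² = 11349.00, centroid at (85.00, 116.08).
triangular fin: A = ½·80·65 = 2600.00, centroid at (196.67, 21.67).
hole: A = −π·16² = -804.25, centroid at (86.00, 43.00).
ΣA = 26744.76 cm²
ΣAX̄ = (13600.00)(85.00) + (11349.00)(85.00) + (2600.00)(196.67) + (-804.25)(86.00) = 2562833.32 cm³
ΣAȲ = (13600.00)(40.00) + (11349.00)(116.08) + (2600.00)(21.67) + (-804.25)(43.00) = 1883087.62 cm³
X̄ = 2562833.32 / 26744.76 = 95.83 cm
Ȳ = 1883087.62 / 26744.76 = 70.41 cm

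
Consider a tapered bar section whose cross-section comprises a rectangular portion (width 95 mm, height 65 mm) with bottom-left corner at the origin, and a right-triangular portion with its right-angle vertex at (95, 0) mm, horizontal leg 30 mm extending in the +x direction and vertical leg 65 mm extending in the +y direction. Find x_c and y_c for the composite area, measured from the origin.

x_c = 55.34 mm, y_c = 31.02 mm

rectangular portion: A = 95 × 65 = 6175.00, centroid at (47.50, 32.50).
triangular portion: A = ½·30·65 = 975.00, centroid at (105.00, 21.67).
ΣA = 7150.00 mm²
ΣAx_c = (6175.00)(47.50) + (975.00)(105.00) = 395687.50 mm³
ΣAy_c = (6175.00)(32.50) + (975.00)(21.67) = 221812.50 mm³
x_c = 395687.50 / 7150.00 = 55.34 mm
y_c = 221812.50 / 7150.00 = 31.02 mm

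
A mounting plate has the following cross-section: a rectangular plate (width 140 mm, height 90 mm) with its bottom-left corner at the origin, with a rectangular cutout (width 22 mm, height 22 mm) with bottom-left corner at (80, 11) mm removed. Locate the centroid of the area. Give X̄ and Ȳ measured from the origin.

X̄ = 69.16 mm, Ȳ = 45.92 mm

Part | A | x̄ᵢ | ȳᵢ | A·x̄ᵢ | A·ȳᵢ
plate | 12600.00 | 70.00 | 45.00 | 882000.00 | 567000.00
hole | -484.00 | 91.00 | 22.00 | -44044.00 | -10648.00
Σ | 12116.00 |  |  | 837956.00 | 556352.00
X̄ = 837956.00 / 12116.00 = 69.16 mm
Ȳ = 556352.00 / 12116.00 = 45.92 mm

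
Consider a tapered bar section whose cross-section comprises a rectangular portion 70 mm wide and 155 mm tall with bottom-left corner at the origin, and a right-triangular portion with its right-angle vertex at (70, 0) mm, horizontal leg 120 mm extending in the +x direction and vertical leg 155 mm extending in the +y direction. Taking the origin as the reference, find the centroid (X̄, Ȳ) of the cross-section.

X̄ = 69.62 mm, Ȳ = 65.58 mm

rectangular portion: A = 70 × 155 = 10850.00, centroid at (35.00, 77.50).
triangular portion: A = ½·120·155 = 9300.00, centroid at (110.00, 51.67).
ΣA = 20150.00 mm², ΣAX̄ = 1402750.00 mm³, ΣAȲ = 1321375.00 mm³.
X̄ = 1402750.00/20150.00 = 69.62 mm; Ȳ = 1321375.00/20150.00 = 65.58 mm.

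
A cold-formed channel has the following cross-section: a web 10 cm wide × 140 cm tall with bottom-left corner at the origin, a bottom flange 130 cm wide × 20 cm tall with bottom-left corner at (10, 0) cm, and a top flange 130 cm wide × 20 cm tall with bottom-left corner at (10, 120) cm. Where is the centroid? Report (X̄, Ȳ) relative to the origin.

X̄ = 60.15 cm, Ȳ = 70.00 cm

web: A = 10 × 140 = 1400.00, centroid at (5.00, 70.00).
bottom flange: A = 130 × 20 = 2600.00, centroid at (75.00, 10.00).
top flange: A = 130 × 20 = 2600.00, centroid at (75.00, 130.00).
ΣA = 6600.00 cm²
ΣAX̄ = (1400.00)(5.00) + (2600.00)(75.00) + (2600.00)(75.00) = 397000.00 cm³
ΣAȲ = (1400.00)(70.00) + (2600.00)(10.00) + (2600.00)(130.00) = 462000.00 cm³
X̄ = 397000.00 / 6600.00 = 60.15 cm
Ȳ = 462000.00 / 6600.00 = 70.00 cm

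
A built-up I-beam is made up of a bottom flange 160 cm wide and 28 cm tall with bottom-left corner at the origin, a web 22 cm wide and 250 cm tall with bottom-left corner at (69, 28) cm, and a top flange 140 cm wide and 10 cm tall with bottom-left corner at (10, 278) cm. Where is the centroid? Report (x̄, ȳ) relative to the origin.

x̄ = 80.00 cm, ȳ = 114.27 cm

bottom flange: A = 160 × 28 = 4480.00, centroid at (80.00, 14.00).
web: A = 22 × 250 = 5500.00, centroid at (80.00, 153.00).
top flange: A = 140 × 10 = 1400.00, centroid at (80.00, 283.00).
ΣA = 11380.00 cm², ΣAx̄ = 910400.00 cm³, ΣAȳ = 1300420.00 cm³.
x̄ = 910400.00/11380.00 = 80.00 cm; ȳ = 1300420.00/11380.00 = 114.27 cm.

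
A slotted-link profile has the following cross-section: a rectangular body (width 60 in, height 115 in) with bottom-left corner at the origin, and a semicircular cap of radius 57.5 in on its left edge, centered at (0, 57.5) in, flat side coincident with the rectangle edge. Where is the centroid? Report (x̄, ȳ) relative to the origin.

x̄ = 6.64 in, ȳ = 57.50 in

rectangular body: A = 60 × 115 = 6900.00, centroid at (30.00, 57.50).
semicircular end: A = ½π·57.5² = 5193.45, centroid at (-24.40, 57.50).
ΣA = 12093.45 in², ΣAx̄ = 80260.42 in³, ΣAȳ = 695373.11 in³.
x̄ = 80260.42/12093.45 = 6.64 in; ȳ = 695373.11/12093.45 = 57.50 in.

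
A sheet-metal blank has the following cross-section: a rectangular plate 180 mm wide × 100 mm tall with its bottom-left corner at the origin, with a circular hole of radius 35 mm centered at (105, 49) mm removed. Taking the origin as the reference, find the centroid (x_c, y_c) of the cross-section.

x_c = 85.92 mm, y_c = 50.27 mm

Part | A | x̄ᵢ | ȳᵢ | A·x̄ᵢ | A·ȳᵢ
plate | 18000.00 | 90.00 | 50.00 | 1620000.00 | 900000.00
hole | -3848.45 | 105.00 | 49.00 | -404087.36 | -188574.10
Σ | 14151.55 |  |  | 1215912.64 | 711425.90
x_c = 1215912.64 / 14151.55 = 85.92 mm
y_c = 711425.90 / 14151.55 = 50.27 mm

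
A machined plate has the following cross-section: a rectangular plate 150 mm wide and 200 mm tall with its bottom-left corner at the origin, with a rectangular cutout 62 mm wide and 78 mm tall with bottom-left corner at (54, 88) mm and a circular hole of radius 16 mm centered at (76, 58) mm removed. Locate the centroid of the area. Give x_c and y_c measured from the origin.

x_c = 72.98 mm, y_c = 96.03 mm

plate: A = 150 × 200 = 30000.00, centroid at (75.00, 100.00).
hole 1: A = −(62 × 78) = -4836.00, centroid at (85.00, 127.00).
hole 2: A = −π·16² = -804.25, centroid at (76.00, 58.00).
ΣA = 24359.75 mm², ΣAx_c = 1777817.17 mm³, ΣAy_c = 2339181.63 mm³.
x_c = 1777817.17/24359.75 = 72.98 mm; y_c = 2339181.63/24359.75 = 96.03 mm.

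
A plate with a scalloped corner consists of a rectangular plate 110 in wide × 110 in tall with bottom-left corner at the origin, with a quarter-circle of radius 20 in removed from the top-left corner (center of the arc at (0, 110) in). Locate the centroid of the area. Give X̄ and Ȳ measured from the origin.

X̄ = 56.24 in, Ȳ = 53.76 in

Part | A | x̄ᵢ | ȳᵢ | A·x̄ᵢ | A·ȳᵢ
plate | 12100.00 | 55.00 | 55.00 | 665500.00 | 665500.00
removed quarter-circle | -314.16 | 8.49 | 101.51 | -2666.67 | -31890.85
Σ | 11785.84 |  |  | 662833.33 | 633609.15
X̄ = 662833.33 / 11785.84 = 56.24 in
Ȳ = 633609.15 / 11785.84 = 53.76 in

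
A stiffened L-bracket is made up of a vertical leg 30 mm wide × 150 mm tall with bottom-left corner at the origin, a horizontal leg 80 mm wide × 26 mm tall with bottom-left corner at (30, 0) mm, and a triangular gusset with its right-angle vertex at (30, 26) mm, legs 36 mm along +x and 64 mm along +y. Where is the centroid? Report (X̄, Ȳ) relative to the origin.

Part | A | x̄ᵢ | ȳᵢ | A·x̄ᵢ | A·ȳᵢ
vertical leg | 4500.00 | 15.00 | 75.00 | 67500.00 | 337500.00
horizontal leg | 2080.00 | 70.00 | 13.00 | 145600.00 | 27040.00
gusset | 1152.00 | 42.00 | 47.33 | 48384.00 | 54528.00
Σ | 7732.00 |  |  | 261484.00 | 419068.00
X̄ = 261484.00 / 7732.00 = 33.82 mm
Ȳ = 419068.00 / 7732.00 = 54.20 mm

X̄ = 33.82 mm, Ȳ = 54.20 mm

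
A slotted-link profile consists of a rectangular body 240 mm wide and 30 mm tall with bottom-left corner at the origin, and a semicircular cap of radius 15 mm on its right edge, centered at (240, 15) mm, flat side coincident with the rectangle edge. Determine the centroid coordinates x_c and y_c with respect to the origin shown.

rectangular body: A = 240 × 30 = 7200.00, centroid at (120.00, 15.00).
semicircular end: A = ½π·15² = 353.43, centroid at (246.37, 15.00).
ΣA = 7553.43 mm², ΣAx_c = 951073.00 mm³, ΣAy_c = 113301.44 mm³.
x_c = 951073.00/7553.43 = 125.91 mm; y_c = 113301.44/7553.43 = 15.00 mm.

x_c = 125.91 mm, y_c = 15.00 mm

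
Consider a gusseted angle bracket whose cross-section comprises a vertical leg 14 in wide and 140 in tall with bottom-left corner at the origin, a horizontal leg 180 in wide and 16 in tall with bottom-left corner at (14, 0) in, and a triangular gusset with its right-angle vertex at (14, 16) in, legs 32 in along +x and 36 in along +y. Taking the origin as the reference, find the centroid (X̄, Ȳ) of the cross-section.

Part | A | x̄ᵢ | ȳᵢ | A·x̄ᵢ | A·ȳᵢ
vertical leg | 1960.00 | 7.00 | 70.00 | 13720.00 | 137200.00
horizontal leg | 2880.00 | 104.00 | 8.00 | 299520.00 | 23040.00
gusset | 576.00 | 24.67 | 28.00 | 14208.00 | 16128.00
Σ | 5416.00 |  |  | 327448.00 | 176368.00
X̄ = 327448.00 / 5416.00 = 60.46 in
Ȳ = 176368.00 / 5416.00 = 32.56 in

X̄ = 60.46 in, Ȳ = 32.56 in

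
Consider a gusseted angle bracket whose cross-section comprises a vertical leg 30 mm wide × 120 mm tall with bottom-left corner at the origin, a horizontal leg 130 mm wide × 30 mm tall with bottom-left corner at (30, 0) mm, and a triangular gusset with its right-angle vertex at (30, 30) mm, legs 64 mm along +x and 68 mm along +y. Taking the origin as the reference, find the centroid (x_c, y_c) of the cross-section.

x_c = 55.42 mm, y_c = 40.21 mm

vertical leg: A = 30 × 120 = 3600.00, centroid at (15.00, 60.00).
horizontal leg: A = 130 × 30 = 3900.00, centroid at (95.00, 15.00).
gusset: A = ½·64·68 = 2176.00, centroid at (51.33, 52.67).
ΣA = 9676.00 mm²
ΣAx_c = (3600.00)(15.00) + (3900.00)(95.00) + (2176.00)(51.33) = 536201.33 mm³
ΣAy_c = (3600.00)(60.00) + (3900.00)(15.00) + (2176.00)(52.67) = 389102.67 mm³
x_c = 536201.33 / 9676.00 = 55.42 mm
y_c = 389102.67 / 9676.00 = 40.21 mm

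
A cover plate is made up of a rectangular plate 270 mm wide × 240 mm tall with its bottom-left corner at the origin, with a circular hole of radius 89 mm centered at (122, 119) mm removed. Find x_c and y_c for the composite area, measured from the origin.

x_c = 143.10 mm, y_c = 120.62 mm

Part | A | x̄ᵢ | ȳᵢ | A·x̄ᵢ | A·ȳᵢ
plate | 64800.00 | 135.00 | 120.00 | 8748000.00 | 7776000.00
hole | -24884.56 | 122.00 | 119.00 | -3035915.76 | -2961262.09
Σ | 39915.44 |  |  | 5712084.24 | 4814737.91
x_c = 5712084.24 / 39915.44 = 143.10 mm
y_c = 4814737.91 / 39915.44 = 120.62 mm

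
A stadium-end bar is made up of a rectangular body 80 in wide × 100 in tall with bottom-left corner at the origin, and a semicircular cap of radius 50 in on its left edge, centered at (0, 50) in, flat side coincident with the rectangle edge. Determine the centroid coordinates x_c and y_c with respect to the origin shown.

Part | A | x̄ᵢ | ȳᵢ | A·x̄ᵢ | A·ȳᵢ
rectangular body | 8000.00 | 40.00 | 50.00 | 320000.00 | 400000.00
semicircular end | 3926.99 | -21.22 | 50.00 | -83333.33 | 196349.54
Σ | 11926.99 |  |  | 236666.67 | 596349.54
x_c = 236666.67 / 11926.99 = 19.84 in
y_c = 596349.54 / 11926.99 = 50.00 in

x_c = 19.84 in, y_c = 50.00 in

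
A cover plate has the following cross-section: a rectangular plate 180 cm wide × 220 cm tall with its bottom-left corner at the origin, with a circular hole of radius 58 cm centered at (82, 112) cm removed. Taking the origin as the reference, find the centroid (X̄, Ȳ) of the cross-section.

X̄ = 92.91 cm, Ȳ = 109.27 cm

plate: A = 180 × 220 = 39600.00, centroid at (90.00, 110.00).
hole: A = −π·58² = -10568.32, centroid at (82.00, 112.00).
ΣA = 29031.68 cm²
ΣAX̄ = (39600.00)(90.00) + (-10568.32)(82.00) = 2697397.95 cm³
ΣAȲ = (39600.00)(110.00) + (-10568.32)(112.00) = 3172348.42 cm³
X̄ = 2697397.95 / 29031.68 = 92.91 cm
Ȳ = 3172348.42 / 29031.68 = 109.27 cm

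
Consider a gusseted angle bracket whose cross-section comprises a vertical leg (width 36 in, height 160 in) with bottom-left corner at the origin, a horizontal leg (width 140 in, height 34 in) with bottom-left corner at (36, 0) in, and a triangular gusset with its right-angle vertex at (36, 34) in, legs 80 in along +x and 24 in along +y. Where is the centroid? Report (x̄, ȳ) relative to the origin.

x̄ = 58.22 in, ȳ = 50.70 in

vertical leg: A = 36 × 160 = 5760.00, centroid at (18.00, 80.00).
horizontal leg: A = 140 × 34 = 4760.00, centroid at (106.00, 17.00).
gusset: A = ½·80·24 = 960.00, centroid at (62.67, 42.00).
ΣA = 11480.00 in²
ΣAx̄ = (5760.00)(18.00) + (4760.00)(106.00) + (960.00)(62.67) = 668400.00 in³
ΣAȳ = (5760.00)(80.00) + (4760.00)(17.00) + (960.00)(42.00) = 582040.00 in³
x̄ = 668400.00 / 11480.00 = 58.22 in
ȳ = 582040.00 / 11480.00 = 50.70 in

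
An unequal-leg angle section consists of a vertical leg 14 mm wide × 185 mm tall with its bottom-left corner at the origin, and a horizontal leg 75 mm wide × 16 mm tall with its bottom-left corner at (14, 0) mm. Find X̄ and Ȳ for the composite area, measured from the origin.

X̄ = 21.09 mm, Ȳ = 65.75 mm

vertical leg: A = 14 × 185 = 2590.00, centroid at (7.00, 92.50).
horizontal leg: A = 75 × 16 = 1200.00, centroid at (51.50, 8.00).
ΣA = 3790.00 mm²
ΣAX̄ = (2590.00)(7.00) + (1200.00)(51.50) = 79930.00 mm³
ΣAȲ = (2590.00)(92.50) + (1200.00)(8.00) = 249175.00 mm³
X̄ = 79930.00 / 3790.00 = 21.09 mm
Ȳ = 249175.00 / 3790.00 = 65.75 mm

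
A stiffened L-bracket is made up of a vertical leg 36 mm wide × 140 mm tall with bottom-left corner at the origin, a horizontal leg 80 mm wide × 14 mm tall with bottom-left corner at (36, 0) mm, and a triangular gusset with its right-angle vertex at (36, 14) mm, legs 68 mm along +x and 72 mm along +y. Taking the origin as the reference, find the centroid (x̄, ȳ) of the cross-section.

vertical leg: A = 36 × 140 = 5040.00, centroid at (18.00, 70.00).
horizontal leg: A = 80 × 14 = 1120.00, centroid at (76.00, 7.00).
gusset: A = ½·68·72 = 2448.00, centroid at (58.67, 38.00).
ΣA = 8608.00 mm², ΣAx̄ = 319456.00 mm³, ΣAȳ = 453664.00 mm³.
x̄ = 319456.00/8608.00 = 37.11 mm; ȳ = 453664.00/8608.00 = 52.70 mm.

x̄ = 37.11 mm, ȳ = 52.70 mm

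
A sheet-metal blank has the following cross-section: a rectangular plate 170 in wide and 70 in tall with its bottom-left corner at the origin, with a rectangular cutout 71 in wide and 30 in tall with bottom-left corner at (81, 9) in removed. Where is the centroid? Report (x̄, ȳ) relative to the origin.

x̄ = 78.13 in, ȳ = 37.40 in

Part | A | x̄ᵢ | ȳᵢ | A·x̄ᵢ | A·ȳᵢ
plate | 11900.00 | 85.00 | 35.00 | 1011500.00 | 416500.00
hole | -2130.00 | 116.50 | 24.00 | -248145.00 | -51120.00
Σ | 9770.00 |  |  | 763355.00 | 365380.00
x̄ = 763355.00 / 9770.00 = 78.13 in
ȳ = 365380.00 / 9770.00 = 37.40 in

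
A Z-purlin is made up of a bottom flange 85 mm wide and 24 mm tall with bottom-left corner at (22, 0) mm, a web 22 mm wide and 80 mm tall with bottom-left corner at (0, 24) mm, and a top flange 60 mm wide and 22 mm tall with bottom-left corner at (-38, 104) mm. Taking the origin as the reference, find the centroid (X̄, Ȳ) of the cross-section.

X̄ = 27.42 mm, Ȳ = 56.43 mm

Part | A | x̄ᵢ | ȳᵢ | A·x̄ᵢ | A·ȳᵢ
bottom flange | 2040.00 | 64.50 | 12.00 | 131580.00 | 24480.00
web | 1760.00 | 11.00 | 64.00 | 19360.00 | 112640.00
top flange | 1320.00 | -8.00 | 115.00 | -10560.00 | 151800.00
Σ | 5120.00 |  |  | 140380.00 | 288920.00
X̄ = 140380.00 / 5120.00 = 27.42 mm
Ȳ = 288920.00 / 5120.00 = 56.43 mm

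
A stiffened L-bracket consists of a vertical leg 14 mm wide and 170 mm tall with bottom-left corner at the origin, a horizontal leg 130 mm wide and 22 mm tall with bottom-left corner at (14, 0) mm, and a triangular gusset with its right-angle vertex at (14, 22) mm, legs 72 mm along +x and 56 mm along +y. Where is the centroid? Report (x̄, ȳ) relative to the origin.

x̄ = 43.99 mm, ȳ = 43.51 mm

vertical leg: A = 14 × 170 = 2380.00, centroid at (7.00, 85.00).
horizontal leg: A = 130 × 22 = 2860.00, centroid at (79.00, 11.00).
gusset: A = ½·72·56 = 2016.00, centroid at (38.00, 40.67).
ΣA = 7256.00 mm², ΣAx̄ = 319208.00 mm³, ΣAȳ = 315744.00 mm³.
x̄ = 319208.00/7256.00 = 43.99 mm; ȳ = 315744.00/7256.00 = 43.51 mm.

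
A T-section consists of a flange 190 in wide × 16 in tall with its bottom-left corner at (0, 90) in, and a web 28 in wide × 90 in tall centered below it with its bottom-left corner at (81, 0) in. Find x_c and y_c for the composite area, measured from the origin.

x_c = 95.00 in, y_c = 73.98 in

web: A = 28 × 90 = 2520.00, centroid at (95.00, 45.00).
flange: A = 190 × 16 = 3040.00, centroid at (95.00, 98.00).
ΣA = 5560.00 in²
ΣAx_c = (2520.00)(95.00) + (3040.00)(95.00) = 528200.00 in³
ΣAy_c = (2520.00)(45.00) + (3040.00)(98.00) = 411320.00 in³
x_c = 528200.00 / 5560.00 = 95.00 in
y_c = 411320.00 / 5560.00 = 73.98 in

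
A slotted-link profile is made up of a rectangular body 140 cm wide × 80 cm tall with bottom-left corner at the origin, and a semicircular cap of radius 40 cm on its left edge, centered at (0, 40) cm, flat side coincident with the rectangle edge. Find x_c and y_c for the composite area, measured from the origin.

rectangular body: A = 140 × 80 = 11200.00, centroid at (70.00, 40.00).
semicircular end: A = ½π·40² = 2513.27, centroid at (-16.98, 40.00).
ΣA = 13713.27 cm²
ΣAx_c = (11200.00)(70.00) + (2513.27)(-16.98) = 741333.33 cm³
ΣAy_c = (11200.00)(40.00) + (2513.27)(40.00) = 548530.96 cm³
x_c = 741333.33 / 13713.27 = 54.06 cm
y_c = 548530.96 / 13713.27 = 40.00 cm

x_c = 54.06 cm, y_c = 40.00 cm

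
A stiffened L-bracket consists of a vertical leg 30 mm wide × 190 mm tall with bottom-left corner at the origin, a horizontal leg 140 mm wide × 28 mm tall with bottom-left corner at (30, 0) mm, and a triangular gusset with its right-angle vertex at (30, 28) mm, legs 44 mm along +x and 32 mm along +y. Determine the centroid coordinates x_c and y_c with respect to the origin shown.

x_c = 49.30 mm, y_c = 60.40 mm

vertical leg: A = 30 × 190 = 5700.00, centroid at (15.00, 95.00).
horizontal leg: A = 140 × 28 = 3920.00, centroid at (100.00, 14.00).
gusset: A = ½·44·32 = 704.00, centroid at (44.67, 38.67).
ΣA = 10324.00 mm², ΣAx_c = 508945.33 mm³, ΣAy_c = 623601.33 mm³.
x_c = 508945.33/10324.00 = 49.30 mm; y_c = 623601.33/10324.00 = 60.40 mm.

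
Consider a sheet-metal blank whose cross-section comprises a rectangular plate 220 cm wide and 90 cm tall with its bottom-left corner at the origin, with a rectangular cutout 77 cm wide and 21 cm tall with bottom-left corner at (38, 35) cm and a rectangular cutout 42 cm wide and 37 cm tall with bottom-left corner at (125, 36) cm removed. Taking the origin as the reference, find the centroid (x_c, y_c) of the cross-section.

Part | A | x̄ᵢ | ȳᵢ | A·x̄ᵢ | A·ȳᵢ
plate | 19800.00 | 110.00 | 45.00 | 2178000.00 | 891000.00
hole 1 | -1617.00 | 76.50 | 45.50 | -123700.50 | -73573.50
hole 2 | -1554.00 | 146.00 | 54.50 | -226884.00 | -84693.00
Σ | 16629.00 |  |  | 1827415.50 | 732733.50
x_c = 1827415.50 / 16629.00 = 109.89 cm
y_c = 732733.50 / 16629.00 = 44.06 cm

x_c = 109.89 cm, y_c = 44.06 cm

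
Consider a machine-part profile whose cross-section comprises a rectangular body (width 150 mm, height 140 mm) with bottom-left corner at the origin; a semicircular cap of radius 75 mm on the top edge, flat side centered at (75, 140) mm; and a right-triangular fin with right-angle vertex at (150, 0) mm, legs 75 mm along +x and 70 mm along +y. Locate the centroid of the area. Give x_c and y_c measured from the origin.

x_c = 83.09 mm, y_c = 93.94 mm

rectangular body: A = 150 × 140 = 21000.00, centroid at (75.00, 70.00).
semicircular top: A = ½π·75² = 8835.73, centroid at (75.00, 171.83).
triangular fin: A = ½·75·70 = 2625.00, centroid at (175.00, 23.33).
ΣA = 32460.73 mm²
ΣAx_c = (21000.00)(75.00) + (8835.73)(75.00) + (2625.00)(175.00) = 2697054.70 mm³
ΣAy_c = (21000.00)(70.00) + (8835.73)(171.83) + (2625.00)(23.33) = 3049502.11 mm³
x_c = 2697054.70 / 32460.73 = 83.09 mm
y_c = 3049502.11 / 32460.73 = 93.94 mm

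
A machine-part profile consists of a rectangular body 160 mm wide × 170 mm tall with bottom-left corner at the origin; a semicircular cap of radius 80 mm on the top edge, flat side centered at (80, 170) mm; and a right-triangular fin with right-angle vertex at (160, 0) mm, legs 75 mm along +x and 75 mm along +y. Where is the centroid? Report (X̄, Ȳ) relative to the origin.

Part | A | x̄ᵢ | ȳᵢ | A·x̄ᵢ | A·ȳᵢ
rectangular body | 27200.00 | 80.00 | 85.00 | 2176000.00 | 2312000.00
semicircular top | 10053.10 | 80.00 | 203.95 | 804247.72 | 2050359.74
triangular fin | 2812.50 | 185.00 | 25.00 | 520312.50 | 70312.50
Σ | 40065.60 |  |  | 3500560.22 | 4432672.24
X̄ = 3500560.22 / 40065.60 = 87.37 mm
Ȳ = 4432672.24 / 40065.60 = 110.64 mm

X̄ = 87.37 mm, Ȳ = 110.64 mm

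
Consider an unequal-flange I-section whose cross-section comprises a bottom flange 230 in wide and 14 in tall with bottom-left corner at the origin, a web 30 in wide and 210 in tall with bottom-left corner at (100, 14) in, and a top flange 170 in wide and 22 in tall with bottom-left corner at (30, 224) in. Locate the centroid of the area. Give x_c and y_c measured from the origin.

bottom flange: A = 230 × 14 = 3220.00, centroid at (115.00, 7.00).
web: A = 30 × 210 = 6300.00, centroid at (115.00, 119.00).
top flange: A = 170 × 22 = 3740.00, centroid at (115.00, 235.00).
ΣA = 13260.00 in², ΣAx_c = 1524900.00 in³, ΣAy_c = 1651140.00 in³.
x_c = 1524900.00/13260.00 = 115.00 in; y_c = 1651140.00/13260.00 = 124.52 in.

x_c = 115.00 in, y_c = 124.52 in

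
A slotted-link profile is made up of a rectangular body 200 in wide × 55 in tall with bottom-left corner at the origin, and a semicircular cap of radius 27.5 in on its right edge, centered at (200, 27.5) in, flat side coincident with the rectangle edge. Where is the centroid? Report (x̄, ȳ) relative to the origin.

x̄ = 110.88 in, ȳ = 27.50 in

rectangular body: A = 200 × 55 = 11000.00, centroid at (100.00, 27.50).
semicircular end: A = ½π·27.5² = 1187.91, centroid at (211.67, 27.50).
ΣA = 12187.91 in²
ΣAx̄ = (11000.00)(100.00) + (1187.91)(211.67) = 1351447.53 in³
ΣAȳ = (11000.00)(27.50) + (1187.91)(27.50) = 335167.65 in³
x̄ = 1351447.53 / 12187.91 = 110.88 in
ȳ = 335167.65 / 12187.91 = 27.50 in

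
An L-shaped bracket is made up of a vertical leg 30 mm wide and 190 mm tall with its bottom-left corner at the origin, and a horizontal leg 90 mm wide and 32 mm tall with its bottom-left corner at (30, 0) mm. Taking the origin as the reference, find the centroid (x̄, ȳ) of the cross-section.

vertical leg: A = 30 × 190 = 5700.00, centroid at (15.00, 95.00).
horizontal leg: A = 90 × 32 = 2880.00, centroid at (75.00, 16.00).
ΣA = 8580.00 mm², ΣAx̄ = 301500.00 mm³, ΣAȳ = 587580.00 mm³.
x̄ = 301500.00/8580.00 = 35.14 mm; ȳ = 587580.00/8580.00 = 68.48 mm.

x̄ = 35.14 mm, ȳ = 68.48 mm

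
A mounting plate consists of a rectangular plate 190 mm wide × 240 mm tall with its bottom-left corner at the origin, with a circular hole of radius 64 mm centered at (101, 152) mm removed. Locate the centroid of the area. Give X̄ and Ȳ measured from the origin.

plate: A = 190 × 240 = 45600.00, centroid at (95.00, 120.00).
hole: A = −π·64² = -12867.96, centroid at (101.00, 152.00).
ΣA = 32732.04 mm²
ΣAX̄ = (45600.00)(95.00) + (-12867.96)(101.00) = 3032335.69 mm³
ΣAȲ = (45600.00)(120.00) + (-12867.96)(152.00) = 3516069.55 mm³
X̄ = 3032335.69 / 32732.04 = 92.64 mm
Ȳ = 3516069.55 / 32732.04 = 107.42 mm

X̄ = 92.64 mm, Ȳ = 107.42 mm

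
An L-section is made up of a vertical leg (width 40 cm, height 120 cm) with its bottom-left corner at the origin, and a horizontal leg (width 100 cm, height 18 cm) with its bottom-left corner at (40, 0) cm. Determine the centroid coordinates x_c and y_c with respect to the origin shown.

Part | A | x̄ᵢ | ȳᵢ | A·x̄ᵢ | A·ȳᵢ
vertical leg | 4800.00 | 20.00 | 60.00 | 96000.00 | 288000.00
horizontal leg | 1800.00 | 90.00 | 9.00 | 162000.00 | 16200.00
Σ | 6600.00 |  |  | 258000.00 | 304200.00
x_c = 258000.00 / 6600.00 = 39.09 cm
y_c = 304200.00 / 6600.00 = 46.09 cm

x_c = 39.09 cm, y_c = 46.09 cm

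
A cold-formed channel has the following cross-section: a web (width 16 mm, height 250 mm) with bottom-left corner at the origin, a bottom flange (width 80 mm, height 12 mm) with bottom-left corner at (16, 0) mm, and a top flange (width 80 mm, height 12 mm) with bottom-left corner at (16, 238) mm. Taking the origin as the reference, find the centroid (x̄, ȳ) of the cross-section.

x̄ = 23.57 mm, ȳ = 125.00 mm

Part | A | x̄ᵢ | ȳᵢ | A·x̄ᵢ | A·ȳᵢ
web | 4000.00 | 8.00 | 125.00 | 32000.00 | 500000.00
bottom flange | 960.00 | 56.00 | 6.00 | 53760.00 | 5760.00
top flange | 960.00 | 56.00 | 244.00 | 53760.00 | 234240.00
Σ | 5920.00 |  |  | 139520.00 | 740000.00
x̄ = 139520.00 / 5920.00 = 23.57 mm
ȳ = 740000.00 / 5920.00 = 125.00 mm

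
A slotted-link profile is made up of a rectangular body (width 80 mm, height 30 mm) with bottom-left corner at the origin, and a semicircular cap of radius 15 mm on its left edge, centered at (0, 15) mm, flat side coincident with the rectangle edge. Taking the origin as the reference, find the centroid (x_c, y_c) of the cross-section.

rectangular body: A = 80 × 30 = 2400.00, centroid at (40.00, 15.00).
semicircular end: A = ½π·15² = 353.43, centroid at (-6.37, 15.00).
ΣA = 2753.43 mm², ΣAx_c = 93750.00 mm³, ΣAy_c = 41301.44 mm³.
x_c = 93750.00/2753.43 = 34.05 mm; y_c = 41301.44/2753.43 = 15.00 mm.

x_c = 34.05 mm, y_c = 15.00 mm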